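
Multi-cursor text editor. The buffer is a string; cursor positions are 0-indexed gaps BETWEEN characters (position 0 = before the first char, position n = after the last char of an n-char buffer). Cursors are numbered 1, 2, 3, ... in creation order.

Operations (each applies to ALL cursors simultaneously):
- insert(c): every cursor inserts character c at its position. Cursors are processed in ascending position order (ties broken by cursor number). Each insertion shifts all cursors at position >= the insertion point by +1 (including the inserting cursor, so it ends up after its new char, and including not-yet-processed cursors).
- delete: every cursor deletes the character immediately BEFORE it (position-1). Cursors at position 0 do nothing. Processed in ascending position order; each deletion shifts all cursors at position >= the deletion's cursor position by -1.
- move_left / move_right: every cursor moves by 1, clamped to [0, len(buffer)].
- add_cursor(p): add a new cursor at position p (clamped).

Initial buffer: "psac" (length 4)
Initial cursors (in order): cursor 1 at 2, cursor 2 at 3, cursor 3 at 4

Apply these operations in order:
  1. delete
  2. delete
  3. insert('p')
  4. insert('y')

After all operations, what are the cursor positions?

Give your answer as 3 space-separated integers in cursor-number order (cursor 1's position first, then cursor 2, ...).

Answer: 6 6 6

Derivation:
After op 1 (delete): buffer="p" (len 1), cursors c1@1 c2@1 c3@1, authorship .
After op 2 (delete): buffer="" (len 0), cursors c1@0 c2@0 c3@0, authorship 
After op 3 (insert('p')): buffer="ppp" (len 3), cursors c1@3 c2@3 c3@3, authorship 123
After op 4 (insert('y')): buffer="pppyyy" (len 6), cursors c1@6 c2@6 c3@6, authorship 123123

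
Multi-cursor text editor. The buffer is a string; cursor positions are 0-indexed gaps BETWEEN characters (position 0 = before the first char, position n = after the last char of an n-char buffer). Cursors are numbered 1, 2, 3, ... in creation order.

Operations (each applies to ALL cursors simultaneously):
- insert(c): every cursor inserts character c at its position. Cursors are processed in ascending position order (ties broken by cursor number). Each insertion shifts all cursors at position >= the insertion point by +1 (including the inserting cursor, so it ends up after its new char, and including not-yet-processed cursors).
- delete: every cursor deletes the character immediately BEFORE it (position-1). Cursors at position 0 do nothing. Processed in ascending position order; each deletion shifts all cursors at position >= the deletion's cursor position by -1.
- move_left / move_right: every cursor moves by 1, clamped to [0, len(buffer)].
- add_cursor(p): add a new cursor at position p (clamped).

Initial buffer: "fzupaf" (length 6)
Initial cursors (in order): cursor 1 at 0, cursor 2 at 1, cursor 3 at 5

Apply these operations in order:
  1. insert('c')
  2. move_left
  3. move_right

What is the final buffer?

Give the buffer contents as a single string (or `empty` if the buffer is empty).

After op 1 (insert('c')): buffer="cfczupacf" (len 9), cursors c1@1 c2@3 c3@8, authorship 1.2....3.
After op 2 (move_left): buffer="cfczupacf" (len 9), cursors c1@0 c2@2 c3@7, authorship 1.2....3.
After op 3 (move_right): buffer="cfczupacf" (len 9), cursors c1@1 c2@3 c3@8, authorship 1.2....3.

Answer: cfczupacf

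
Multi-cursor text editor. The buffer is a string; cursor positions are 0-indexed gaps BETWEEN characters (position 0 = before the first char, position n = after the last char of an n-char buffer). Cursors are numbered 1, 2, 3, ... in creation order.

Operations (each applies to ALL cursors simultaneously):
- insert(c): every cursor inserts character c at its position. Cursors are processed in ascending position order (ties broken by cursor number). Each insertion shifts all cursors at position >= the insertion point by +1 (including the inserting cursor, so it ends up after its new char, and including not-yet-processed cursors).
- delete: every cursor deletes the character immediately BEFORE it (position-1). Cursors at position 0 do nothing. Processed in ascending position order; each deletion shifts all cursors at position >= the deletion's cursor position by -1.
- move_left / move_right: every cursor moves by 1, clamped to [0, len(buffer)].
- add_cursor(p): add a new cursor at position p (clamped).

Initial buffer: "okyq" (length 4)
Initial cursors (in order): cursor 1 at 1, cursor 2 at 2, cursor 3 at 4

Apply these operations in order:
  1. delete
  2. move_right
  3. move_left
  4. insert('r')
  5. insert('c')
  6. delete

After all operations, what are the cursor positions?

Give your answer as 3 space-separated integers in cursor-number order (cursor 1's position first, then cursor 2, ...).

Answer: 3 3 3

Derivation:
After op 1 (delete): buffer="y" (len 1), cursors c1@0 c2@0 c3@1, authorship .
After op 2 (move_right): buffer="y" (len 1), cursors c1@1 c2@1 c3@1, authorship .
After op 3 (move_left): buffer="y" (len 1), cursors c1@0 c2@0 c3@0, authorship .
After op 4 (insert('r')): buffer="rrry" (len 4), cursors c1@3 c2@3 c3@3, authorship 123.
After op 5 (insert('c')): buffer="rrrcccy" (len 7), cursors c1@6 c2@6 c3@6, authorship 123123.
After op 6 (delete): buffer="rrry" (len 4), cursors c1@3 c2@3 c3@3, authorship 123.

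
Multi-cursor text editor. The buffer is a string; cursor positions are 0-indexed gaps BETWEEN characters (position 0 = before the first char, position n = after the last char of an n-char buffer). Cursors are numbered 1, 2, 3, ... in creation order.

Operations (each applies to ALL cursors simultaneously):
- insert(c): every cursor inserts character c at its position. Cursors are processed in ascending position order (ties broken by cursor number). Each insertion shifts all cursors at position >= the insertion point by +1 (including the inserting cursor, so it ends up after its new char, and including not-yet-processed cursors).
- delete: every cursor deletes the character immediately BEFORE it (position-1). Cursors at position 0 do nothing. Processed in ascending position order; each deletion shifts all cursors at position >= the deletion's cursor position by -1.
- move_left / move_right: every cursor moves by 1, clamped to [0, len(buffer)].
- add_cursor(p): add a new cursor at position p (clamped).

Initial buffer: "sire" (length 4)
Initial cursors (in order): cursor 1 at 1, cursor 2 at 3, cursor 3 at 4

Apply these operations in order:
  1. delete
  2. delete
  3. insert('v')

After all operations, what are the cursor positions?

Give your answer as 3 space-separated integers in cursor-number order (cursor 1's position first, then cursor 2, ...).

After op 1 (delete): buffer="i" (len 1), cursors c1@0 c2@1 c3@1, authorship .
After op 2 (delete): buffer="" (len 0), cursors c1@0 c2@0 c3@0, authorship 
After op 3 (insert('v')): buffer="vvv" (len 3), cursors c1@3 c2@3 c3@3, authorship 123

Answer: 3 3 3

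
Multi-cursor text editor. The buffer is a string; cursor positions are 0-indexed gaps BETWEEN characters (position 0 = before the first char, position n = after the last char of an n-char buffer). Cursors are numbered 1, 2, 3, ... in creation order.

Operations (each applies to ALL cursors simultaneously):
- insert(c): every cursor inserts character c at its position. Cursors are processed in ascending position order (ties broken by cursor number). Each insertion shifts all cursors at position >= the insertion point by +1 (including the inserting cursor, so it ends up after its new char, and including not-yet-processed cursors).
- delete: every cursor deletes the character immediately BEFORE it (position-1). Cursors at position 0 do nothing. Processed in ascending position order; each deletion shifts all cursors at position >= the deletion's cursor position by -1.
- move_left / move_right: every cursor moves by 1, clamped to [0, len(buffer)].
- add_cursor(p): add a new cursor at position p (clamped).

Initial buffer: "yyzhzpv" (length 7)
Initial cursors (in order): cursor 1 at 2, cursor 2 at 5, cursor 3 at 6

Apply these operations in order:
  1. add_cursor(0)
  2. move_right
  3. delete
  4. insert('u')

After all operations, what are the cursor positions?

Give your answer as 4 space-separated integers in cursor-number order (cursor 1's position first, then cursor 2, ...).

Answer: 3 7 7 1

Derivation:
After op 1 (add_cursor(0)): buffer="yyzhzpv" (len 7), cursors c4@0 c1@2 c2@5 c3@6, authorship .......
After op 2 (move_right): buffer="yyzhzpv" (len 7), cursors c4@1 c1@3 c2@6 c3@7, authorship .......
After op 3 (delete): buffer="yhz" (len 3), cursors c4@0 c1@1 c2@3 c3@3, authorship ...
After op 4 (insert('u')): buffer="uyuhzuu" (len 7), cursors c4@1 c1@3 c2@7 c3@7, authorship 4.1..23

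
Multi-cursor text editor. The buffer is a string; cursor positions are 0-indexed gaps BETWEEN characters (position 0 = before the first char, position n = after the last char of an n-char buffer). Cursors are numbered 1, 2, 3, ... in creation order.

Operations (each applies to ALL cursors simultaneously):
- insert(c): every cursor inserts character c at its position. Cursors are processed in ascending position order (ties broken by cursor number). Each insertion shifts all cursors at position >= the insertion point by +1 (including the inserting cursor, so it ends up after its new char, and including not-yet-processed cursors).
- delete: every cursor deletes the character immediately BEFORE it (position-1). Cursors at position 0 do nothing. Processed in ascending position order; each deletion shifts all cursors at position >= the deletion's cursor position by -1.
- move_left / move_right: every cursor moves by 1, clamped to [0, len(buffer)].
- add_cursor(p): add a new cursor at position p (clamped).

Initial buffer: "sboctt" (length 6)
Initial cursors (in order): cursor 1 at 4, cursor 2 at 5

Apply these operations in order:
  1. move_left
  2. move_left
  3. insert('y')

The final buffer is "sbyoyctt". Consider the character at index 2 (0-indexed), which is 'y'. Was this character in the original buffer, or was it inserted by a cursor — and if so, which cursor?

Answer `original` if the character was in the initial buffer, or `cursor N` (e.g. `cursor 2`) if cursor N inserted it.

Answer: cursor 1

Derivation:
After op 1 (move_left): buffer="sboctt" (len 6), cursors c1@3 c2@4, authorship ......
After op 2 (move_left): buffer="sboctt" (len 6), cursors c1@2 c2@3, authorship ......
After op 3 (insert('y')): buffer="sbyoyctt" (len 8), cursors c1@3 c2@5, authorship ..1.2...
Authorship (.=original, N=cursor N): . . 1 . 2 . . .
Index 2: author = 1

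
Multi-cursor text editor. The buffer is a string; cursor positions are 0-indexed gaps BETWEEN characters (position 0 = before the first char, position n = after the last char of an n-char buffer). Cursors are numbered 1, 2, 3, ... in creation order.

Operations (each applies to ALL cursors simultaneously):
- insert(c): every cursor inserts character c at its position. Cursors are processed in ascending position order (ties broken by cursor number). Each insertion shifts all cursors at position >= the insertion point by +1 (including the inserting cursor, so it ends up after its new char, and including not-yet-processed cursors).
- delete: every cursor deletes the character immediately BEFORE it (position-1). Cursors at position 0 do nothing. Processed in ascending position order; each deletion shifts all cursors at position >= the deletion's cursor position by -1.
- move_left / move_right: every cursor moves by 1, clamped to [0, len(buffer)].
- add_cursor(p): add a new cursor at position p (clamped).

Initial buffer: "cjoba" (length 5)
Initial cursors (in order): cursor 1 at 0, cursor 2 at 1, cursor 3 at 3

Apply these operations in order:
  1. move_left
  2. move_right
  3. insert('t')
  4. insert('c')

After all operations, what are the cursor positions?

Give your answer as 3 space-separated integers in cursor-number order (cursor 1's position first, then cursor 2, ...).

After op 1 (move_left): buffer="cjoba" (len 5), cursors c1@0 c2@0 c3@2, authorship .....
After op 2 (move_right): buffer="cjoba" (len 5), cursors c1@1 c2@1 c3@3, authorship .....
After op 3 (insert('t')): buffer="cttjotba" (len 8), cursors c1@3 c2@3 c3@6, authorship .12..3..
After op 4 (insert('c')): buffer="cttccjotcba" (len 11), cursors c1@5 c2@5 c3@9, authorship .1212..33..

Answer: 5 5 9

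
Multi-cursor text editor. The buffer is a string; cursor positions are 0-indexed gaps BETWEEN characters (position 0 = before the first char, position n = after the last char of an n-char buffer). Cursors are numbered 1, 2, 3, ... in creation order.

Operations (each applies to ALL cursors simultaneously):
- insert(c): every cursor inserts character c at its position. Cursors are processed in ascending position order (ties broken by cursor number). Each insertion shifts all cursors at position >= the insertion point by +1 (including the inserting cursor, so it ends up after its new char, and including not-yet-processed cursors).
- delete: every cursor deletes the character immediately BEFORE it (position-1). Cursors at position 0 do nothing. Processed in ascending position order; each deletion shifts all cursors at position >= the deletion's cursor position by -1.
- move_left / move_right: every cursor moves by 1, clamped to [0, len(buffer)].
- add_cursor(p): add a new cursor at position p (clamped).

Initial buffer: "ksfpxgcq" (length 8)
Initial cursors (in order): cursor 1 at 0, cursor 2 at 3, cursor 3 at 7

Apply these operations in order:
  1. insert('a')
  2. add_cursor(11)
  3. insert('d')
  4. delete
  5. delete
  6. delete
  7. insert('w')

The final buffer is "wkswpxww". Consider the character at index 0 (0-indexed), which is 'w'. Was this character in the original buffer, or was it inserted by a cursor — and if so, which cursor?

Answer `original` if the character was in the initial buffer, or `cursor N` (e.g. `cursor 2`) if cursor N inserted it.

Answer: cursor 1

Derivation:
After op 1 (insert('a')): buffer="aksfapxgcaq" (len 11), cursors c1@1 c2@5 c3@10, authorship 1...2....3.
After op 2 (add_cursor(11)): buffer="aksfapxgcaq" (len 11), cursors c1@1 c2@5 c3@10 c4@11, authorship 1...2....3.
After op 3 (insert('d')): buffer="adksfadpxgcadqd" (len 15), cursors c1@2 c2@7 c3@13 c4@15, authorship 11...22....33.4
After op 4 (delete): buffer="aksfapxgcaq" (len 11), cursors c1@1 c2@5 c3@10 c4@11, authorship 1...2....3.
After op 5 (delete): buffer="ksfpxgc" (len 7), cursors c1@0 c2@3 c3@7 c4@7, authorship .......
After op 6 (delete): buffer="kspx" (len 4), cursors c1@0 c2@2 c3@4 c4@4, authorship ....
After op 7 (insert('w')): buffer="wkswpxww" (len 8), cursors c1@1 c2@4 c3@8 c4@8, authorship 1..2..34
Authorship (.=original, N=cursor N): 1 . . 2 . . 3 4
Index 0: author = 1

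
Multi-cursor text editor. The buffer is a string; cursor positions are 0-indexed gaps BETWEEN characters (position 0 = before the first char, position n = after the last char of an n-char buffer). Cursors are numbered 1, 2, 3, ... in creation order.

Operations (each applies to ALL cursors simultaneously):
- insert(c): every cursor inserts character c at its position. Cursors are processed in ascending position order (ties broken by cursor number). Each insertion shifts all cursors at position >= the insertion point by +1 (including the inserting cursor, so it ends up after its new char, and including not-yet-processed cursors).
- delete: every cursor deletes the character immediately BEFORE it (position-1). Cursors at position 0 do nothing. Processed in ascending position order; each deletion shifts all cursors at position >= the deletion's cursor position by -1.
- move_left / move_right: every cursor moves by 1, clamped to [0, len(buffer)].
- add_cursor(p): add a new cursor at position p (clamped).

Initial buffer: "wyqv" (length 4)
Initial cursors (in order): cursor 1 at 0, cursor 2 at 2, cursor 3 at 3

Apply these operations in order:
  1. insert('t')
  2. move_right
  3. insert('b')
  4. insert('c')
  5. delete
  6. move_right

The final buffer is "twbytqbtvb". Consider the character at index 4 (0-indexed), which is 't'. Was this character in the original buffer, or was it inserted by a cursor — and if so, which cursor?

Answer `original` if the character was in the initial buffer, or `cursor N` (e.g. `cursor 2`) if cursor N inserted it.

After op 1 (insert('t')): buffer="twytqtv" (len 7), cursors c1@1 c2@4 c3@6, authorship 1..2.3.
After op 2 (move_right): buffer="twytqtv" (len 7), cursors c1@2 c2@5 c3@7, authorship 1..2.3.
After op 3 (insert('b')): buffer="twbytqbtvb" (len 10), cursors c1@3 c2@7 c3@10, authorship 1.1.2.23.3
After op 4 (insert('c')): buffer="twbcytqbctvbc" (len 13), cursors c1@4 c2@9 c3@13, authorship 1.11.2.223.33
After op 5 (delete): buffer="twbytqbtvb" (len 10), cursors c1@3 c2@7 c3@10, authorship 1.1.2.23.3
After op 6 (move_right): buffer="twbytqbtvb" (len 10), cursors c1@4 c2@8 c3@10, authorship 1.1.2.23.3
Authorship (.=original, N=cursor N): 1 . 1 . 2 . 2 3 . 3
Index 4: author = 2

Answer: cursor 2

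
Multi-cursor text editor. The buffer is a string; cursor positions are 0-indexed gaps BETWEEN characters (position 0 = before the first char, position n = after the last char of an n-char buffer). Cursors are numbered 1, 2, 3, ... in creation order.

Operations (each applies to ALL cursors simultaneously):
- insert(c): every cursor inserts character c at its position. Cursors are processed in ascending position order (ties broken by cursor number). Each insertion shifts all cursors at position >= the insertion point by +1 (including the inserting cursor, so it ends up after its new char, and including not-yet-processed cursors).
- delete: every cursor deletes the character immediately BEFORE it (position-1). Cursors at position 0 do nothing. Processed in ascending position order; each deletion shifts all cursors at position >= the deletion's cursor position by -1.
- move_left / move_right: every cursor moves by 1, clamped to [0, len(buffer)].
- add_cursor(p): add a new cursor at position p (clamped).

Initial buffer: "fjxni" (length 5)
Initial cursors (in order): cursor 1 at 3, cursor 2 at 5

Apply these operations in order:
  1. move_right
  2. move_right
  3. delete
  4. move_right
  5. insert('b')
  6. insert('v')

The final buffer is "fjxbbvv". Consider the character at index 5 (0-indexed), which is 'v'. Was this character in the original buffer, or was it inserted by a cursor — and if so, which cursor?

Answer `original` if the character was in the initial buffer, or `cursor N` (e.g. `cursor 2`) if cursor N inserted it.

Answer: cursor 1

Derivation:
After op 1 (move_right): buffer="fjxni" (len 5), cursors c1@4 c2@5, authorship .....
After op 2 (move_right): buffer="fjxni" (len 5), cursors c1@5 c2@5, authorship .....
After op 3 (delete): buffer="fjx" (len 3), cursors c1@3 c2@3, authorship ...
After op 4 (move_right): buffer="fjx" (len 3), cursors c1@3 c2@3, authorship ...
After op 5 (insert('b')): buffer="fjxbb" (len 5), cursors c1@5 c2@5, authorship ...12
After op 6 (insert('v')): buffer="fjxbbvv" (len 7), cursors c1@7 c2@7, authorship ...1212
Authorship (.=original, N=cursor N): . . . 1 2 1 2
Index 5: author = 1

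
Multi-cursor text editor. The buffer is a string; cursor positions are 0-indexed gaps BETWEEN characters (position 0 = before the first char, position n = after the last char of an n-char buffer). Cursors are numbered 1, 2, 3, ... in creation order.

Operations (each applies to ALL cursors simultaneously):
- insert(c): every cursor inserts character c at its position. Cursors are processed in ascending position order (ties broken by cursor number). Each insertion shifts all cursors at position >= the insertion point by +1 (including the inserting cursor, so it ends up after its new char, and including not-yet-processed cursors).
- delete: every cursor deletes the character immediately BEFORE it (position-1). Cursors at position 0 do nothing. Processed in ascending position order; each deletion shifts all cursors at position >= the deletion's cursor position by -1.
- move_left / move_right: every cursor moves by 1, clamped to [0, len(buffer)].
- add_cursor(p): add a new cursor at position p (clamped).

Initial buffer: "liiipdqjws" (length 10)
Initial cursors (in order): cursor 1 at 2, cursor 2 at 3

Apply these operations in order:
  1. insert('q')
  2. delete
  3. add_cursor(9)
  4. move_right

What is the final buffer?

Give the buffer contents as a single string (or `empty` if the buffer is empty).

After op 1 (insert('q')): buffer="liqiqipdqjws" (len 12), cursors c1@3 c2@5, authorship ..1.2.......
After op 2 (delete): buffer="liiipdqjws" (len 10), cursors c1@2 c2@3, authorship ..........
After op 3 (add_cursor(9)): buffer="liiipdqjws" (len 10), cursors c1@2 c2@3 c3@9, authorship ..........
After op 4 (move_right): buffer="liiipdqjws" (len 10), cursors c1@3 c2@4 c3@10, authorship ..........

Answer: liiipdqjws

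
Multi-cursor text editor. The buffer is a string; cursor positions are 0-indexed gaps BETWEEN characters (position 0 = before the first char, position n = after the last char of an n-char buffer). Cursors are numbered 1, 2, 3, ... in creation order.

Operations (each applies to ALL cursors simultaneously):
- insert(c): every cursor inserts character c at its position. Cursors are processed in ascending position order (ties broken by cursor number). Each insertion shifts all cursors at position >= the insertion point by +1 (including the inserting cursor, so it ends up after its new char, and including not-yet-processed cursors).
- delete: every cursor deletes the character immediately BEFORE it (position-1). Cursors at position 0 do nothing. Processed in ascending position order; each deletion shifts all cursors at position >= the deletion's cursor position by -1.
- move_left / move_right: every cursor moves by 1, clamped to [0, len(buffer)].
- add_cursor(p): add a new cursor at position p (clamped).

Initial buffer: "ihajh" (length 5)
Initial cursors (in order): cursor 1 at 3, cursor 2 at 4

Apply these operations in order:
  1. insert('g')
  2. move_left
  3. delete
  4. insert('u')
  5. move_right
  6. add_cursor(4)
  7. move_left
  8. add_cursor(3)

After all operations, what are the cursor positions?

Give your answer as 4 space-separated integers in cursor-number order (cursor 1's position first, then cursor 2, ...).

Answer: 3 5 3 3

Derivation:
After op 1 (insert('g')): buffer="ihagjgh" (len 7), cursors c1@4 c2@6, authorship ...1.2.
After op 2 (move_left): buffer="ihagjgh" (len 7), cursors c1@3 c2@5, authorship ...1.2.
After op 3 (delete): buffer="ihggh" (len 5), cursors c1@2 c2@3, authorship ..12.
After op 4 (insert('u')): buffer="ihugugh" (len 7), cursors c1@3 c2@5, authorship ..1122.
After op 5 (move_right): buffer="ihugugh" (len 7), cursors c1@4 c2@6, authorship ..1122.
After op 6 (add_cursor(4)): buffer="ihugugh" (len 7), cursors c1@4 c3@4 c2@6, authorship ..1122.
After op 7 (move_left): buffer="ihugugh" (len 7), cursors c1@3 c3@3 c2@5, authorship ..1122.
After op 8 (add_cursor(3)): buffer="ihugugh" (len 7), cursors c1@3 c3@3 c4@3 c2@5, authorship ..1122.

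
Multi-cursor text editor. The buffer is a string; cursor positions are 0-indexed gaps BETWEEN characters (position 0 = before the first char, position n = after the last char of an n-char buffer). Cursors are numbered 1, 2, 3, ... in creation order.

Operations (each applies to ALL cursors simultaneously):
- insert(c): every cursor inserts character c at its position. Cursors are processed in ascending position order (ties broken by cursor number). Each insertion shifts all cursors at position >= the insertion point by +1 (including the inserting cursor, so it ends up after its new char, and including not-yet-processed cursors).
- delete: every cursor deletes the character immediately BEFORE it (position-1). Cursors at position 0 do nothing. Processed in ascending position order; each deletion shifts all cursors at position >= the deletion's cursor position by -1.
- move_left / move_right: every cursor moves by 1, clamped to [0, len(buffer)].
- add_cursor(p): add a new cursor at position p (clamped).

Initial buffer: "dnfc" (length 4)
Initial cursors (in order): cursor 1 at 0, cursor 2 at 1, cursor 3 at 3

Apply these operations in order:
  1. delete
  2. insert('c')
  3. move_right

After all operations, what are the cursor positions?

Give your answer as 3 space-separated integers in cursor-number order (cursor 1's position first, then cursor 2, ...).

Answer: 3 3 5

Derivation:
After op 1 (delete): buffer="nc" (len 2), cursors c1@0 c2@0 c3@1, authorship ..
After op 2 (insert('c')): buffer="ccncc" (len 5), cursors c1@2 c2@2 c3@4, authorship 12.3.
After op 3 (move_right): buffer="ccncc" (len 5), cursors c1@3 c2@3 c3@5, authorship 12.3.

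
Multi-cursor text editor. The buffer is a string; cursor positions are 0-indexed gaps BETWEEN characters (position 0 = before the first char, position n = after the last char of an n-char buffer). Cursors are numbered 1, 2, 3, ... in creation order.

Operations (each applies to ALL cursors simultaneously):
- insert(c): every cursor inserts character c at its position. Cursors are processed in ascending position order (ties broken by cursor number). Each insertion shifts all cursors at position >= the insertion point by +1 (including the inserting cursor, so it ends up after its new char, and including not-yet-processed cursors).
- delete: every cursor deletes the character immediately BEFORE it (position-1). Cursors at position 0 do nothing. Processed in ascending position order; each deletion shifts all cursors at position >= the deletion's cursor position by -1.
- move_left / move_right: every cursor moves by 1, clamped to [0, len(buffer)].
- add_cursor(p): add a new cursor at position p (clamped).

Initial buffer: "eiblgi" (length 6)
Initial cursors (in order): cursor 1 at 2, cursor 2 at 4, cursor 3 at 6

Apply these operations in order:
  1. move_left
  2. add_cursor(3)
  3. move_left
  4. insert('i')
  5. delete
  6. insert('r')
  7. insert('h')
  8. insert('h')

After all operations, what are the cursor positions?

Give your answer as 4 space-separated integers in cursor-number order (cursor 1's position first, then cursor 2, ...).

Answer: 3 11 16 11

Derivation:
After op 1 (move_left): buffer="eiblgi" (len 6), cursors c1@1 c2@3 c3@5, authorship ......
After op 2 (add_cursor(3)): buffer="eiblgi" (len 6), cursors c1@1 c2@3 c4@3 c3@5, authorship ......
After op 3 (move_left): buffer="eiblgi" (len 6), cursors c1@0 c2@2 c4@2 c3@4, authorship ......
After op 4 (insert('i')): buffer="ieiiibligi" (len 10), cursors c1@1 c2@5 c4@5 c3@8, authorship 1..24..3..
After op 5 (delete): buffer="eiblgi" (len 6), cursors c1@0 c2@2 c4@2 c3@4, authorship ......
After op 6 (insert('r')): buffer="reirrblrgi" (len 10), cursors c1@1 c2@5 c4@5 c3@8, authorship 1..24..3..
After op 7 (insert('h')): buffer="rheirrhhblrhgi" (len 14), cursors c1@2 c2@8 c4@8 c3@12, authorship 11..2424..33..
After op 8 (insert('h')): buffer="rhheirrhhhhblrhhgi" (len 18), cursors c1@3 c2@11 c4@11 c3@16, authorship 111..242424..333..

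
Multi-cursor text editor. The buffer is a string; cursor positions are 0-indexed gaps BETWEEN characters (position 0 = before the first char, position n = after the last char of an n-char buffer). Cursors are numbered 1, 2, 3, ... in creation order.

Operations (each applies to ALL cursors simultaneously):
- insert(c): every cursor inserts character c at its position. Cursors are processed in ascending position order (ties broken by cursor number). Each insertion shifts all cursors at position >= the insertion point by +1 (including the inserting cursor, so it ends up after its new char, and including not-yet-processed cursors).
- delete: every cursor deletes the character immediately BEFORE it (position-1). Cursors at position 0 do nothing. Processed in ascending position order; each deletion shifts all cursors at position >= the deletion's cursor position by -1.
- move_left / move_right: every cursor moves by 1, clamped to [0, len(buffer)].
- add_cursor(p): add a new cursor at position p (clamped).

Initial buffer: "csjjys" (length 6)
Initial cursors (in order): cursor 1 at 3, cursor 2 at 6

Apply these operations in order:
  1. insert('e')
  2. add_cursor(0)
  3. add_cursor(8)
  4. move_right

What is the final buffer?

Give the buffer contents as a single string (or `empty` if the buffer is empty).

After op 1 (insert('e')): buffer="csjejyse" (len 8), cursors c1@4 c2@8, authorship ...1...2
After op 2 (add_cursor(0)): buffer="csjejyse" (len 8), cursors c3@0 c1@4 c2@8, authorship ...1...2
After op 3 (add_cursor(8)): buffer="csjejyse" (len 8), cursors c3@0 c1@4 c2@8 c4@8, authorship ...1...2
After op 4 (move_right): buffer="csjejyse" (len 8), cursors c3@1 c1@5 c2@8 c4@8, authorship ...1...2

Answer: csjejyse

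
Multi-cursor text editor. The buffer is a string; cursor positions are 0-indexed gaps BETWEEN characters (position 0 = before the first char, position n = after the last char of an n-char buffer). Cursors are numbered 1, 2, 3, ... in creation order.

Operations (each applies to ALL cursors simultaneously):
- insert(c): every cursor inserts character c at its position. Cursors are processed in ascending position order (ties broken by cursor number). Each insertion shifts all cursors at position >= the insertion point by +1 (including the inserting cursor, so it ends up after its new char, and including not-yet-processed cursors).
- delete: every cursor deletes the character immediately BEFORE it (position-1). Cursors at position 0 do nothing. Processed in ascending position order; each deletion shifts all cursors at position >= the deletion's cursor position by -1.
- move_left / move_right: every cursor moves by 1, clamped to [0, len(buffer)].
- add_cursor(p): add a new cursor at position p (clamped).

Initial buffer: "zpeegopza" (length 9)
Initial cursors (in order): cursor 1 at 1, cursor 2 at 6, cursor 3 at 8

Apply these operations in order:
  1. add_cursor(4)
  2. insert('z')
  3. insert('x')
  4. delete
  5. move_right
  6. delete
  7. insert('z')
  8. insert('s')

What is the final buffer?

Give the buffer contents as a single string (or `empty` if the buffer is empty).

After op 1 (add_cursor(4)): buffer="zpeegopza" (len 9), cursors c1@1 c4@4 c2@6 c3@8, authorship .........
After op 2 (insert('z')): buffer="zzpeezgozpzza" (len 13), cursors c1@2 c4@6 c2@9 c3@12, authorship .1...4..2..3.
After op 3 (insert('x')): buffer="zzxpeezxgozxpzzxa" (len 17), cursors c1@3 c4@8 c2@12 c3@16, authorship .11...44..22..33.
After op 4 (delete): buffer="zzpeezgozpzza" (len 13), cursors c1@2 c4@6 c2@9 c3@12, authorship .1...4..2..3.
After op 5 (move_right): buffer="zzpeezgozpzza" (len 13), cursors c1@3 c4@7 c2@10 c3@13, authorship .1...4..2..3.
After op 6 (delete): buffer="zzeezozzz" (len 9), cursors c1@2 c4@5 c2@7 c3@9, authorship .1..4.2.3
After op 7 (insert('z')): buffer="zzzeezzozzzzz" (len 13), cursors c1@3 c4@7 c2@10 c3@13, authorship .11..44.22.33
After op 8 (insert('s')): buffer="zzzseezzsozzszzzs" (len 17), cursors c1@4 c4@9 c2@13 c3@17, authorship .111..444.222.333

Answer: zzzseezzsozzszzzs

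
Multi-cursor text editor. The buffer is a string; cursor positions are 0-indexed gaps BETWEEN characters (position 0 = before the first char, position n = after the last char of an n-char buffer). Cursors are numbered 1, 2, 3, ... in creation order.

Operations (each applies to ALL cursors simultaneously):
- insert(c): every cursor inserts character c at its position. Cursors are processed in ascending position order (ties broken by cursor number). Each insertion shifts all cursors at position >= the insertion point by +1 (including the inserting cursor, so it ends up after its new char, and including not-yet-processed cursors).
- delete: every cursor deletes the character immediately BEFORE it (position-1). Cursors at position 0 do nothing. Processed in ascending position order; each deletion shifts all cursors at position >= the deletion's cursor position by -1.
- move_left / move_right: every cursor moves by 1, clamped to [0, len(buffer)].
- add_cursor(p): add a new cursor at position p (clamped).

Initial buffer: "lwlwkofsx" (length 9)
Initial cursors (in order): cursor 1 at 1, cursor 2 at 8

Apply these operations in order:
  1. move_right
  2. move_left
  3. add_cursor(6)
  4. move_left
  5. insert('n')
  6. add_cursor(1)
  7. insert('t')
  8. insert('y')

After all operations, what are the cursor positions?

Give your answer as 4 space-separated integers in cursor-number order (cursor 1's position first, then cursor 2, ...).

After op 1 (move_right): buffer="lwlwkofsx" (len 9), cursors c1@2 c2@9, authorship .........
After op 2 (move_left): buffer="lwlwkofsx" (len 9), cursors c1@1 c2@8, authorship .........
After op 3 (add_cursor(6)): buffer="lwlwkofsx" (len 9), cursors c1@1 c3@6 c2@8, authorship .........
After op 4 (move_left): buffer="lwlwkofsx" (len 9), cursors c1@0 c3@5 c2@7, authorship .........
After op 5 (insert('n')): buffer="nlwlwknofnsx" (len 12), cursors c1@1 c3@7 c2@10, authorship 1.....3..2..
After op 6 (add_cursor(1)): buffer="nlwlwknofnsx" (len 12), cursors c1@1 c4@1 c3@7 c2@10, authorship 1.....3..2..
After op 7 (insert('t')): buffer="nttlwlwkntofntsx" (len 16), cursors c1@3 c4@3 c3@10 c2@14, authorship 114.....33..22..
After op 8 (insert('y')): buffer="nttyylwlwkntyofntysx" (len 20), cursors c1@5 c4@5 c3@13 c2@18, authorship 11414.....333..222..

Answer: 5 18 13 5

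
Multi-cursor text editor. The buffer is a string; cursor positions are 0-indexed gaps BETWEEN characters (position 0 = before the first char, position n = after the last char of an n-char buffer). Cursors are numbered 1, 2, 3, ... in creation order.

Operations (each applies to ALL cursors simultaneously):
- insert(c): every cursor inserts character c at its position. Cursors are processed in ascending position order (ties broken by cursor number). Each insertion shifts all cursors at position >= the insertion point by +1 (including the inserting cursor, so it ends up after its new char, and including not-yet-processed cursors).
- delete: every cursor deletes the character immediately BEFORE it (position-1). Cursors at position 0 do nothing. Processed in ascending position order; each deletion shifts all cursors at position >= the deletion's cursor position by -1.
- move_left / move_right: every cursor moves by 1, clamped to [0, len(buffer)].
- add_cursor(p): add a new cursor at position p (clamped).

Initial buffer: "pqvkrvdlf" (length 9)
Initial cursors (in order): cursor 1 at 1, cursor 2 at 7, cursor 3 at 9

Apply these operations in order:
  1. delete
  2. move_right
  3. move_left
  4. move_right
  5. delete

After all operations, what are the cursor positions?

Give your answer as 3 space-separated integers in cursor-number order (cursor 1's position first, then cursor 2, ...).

Answer: 0 3 3

Derivation:
After op 1 (delete): buffer="qvkrvl" (len 6), cursors c1@0 c2@5 c3@6, authorship ......
After op 2 (move_right): buffer="qvkrvl" (len 6), cursors c1@1 c2@6 c3@6, authorship ......
After op 3 (move_left): buffer="qvkrvl" (len 6), cursors c1@0 c2@5 c3@5, authorship ......
After op 4 (move_right): buffer="qvkrvl" (len 6), cursors c1@1 c2@6 c3@6, authorship ......
After op 5 (delete): buffer="vkr" (len 3), cursors c1@0 c2@3 c3@3, authorship ...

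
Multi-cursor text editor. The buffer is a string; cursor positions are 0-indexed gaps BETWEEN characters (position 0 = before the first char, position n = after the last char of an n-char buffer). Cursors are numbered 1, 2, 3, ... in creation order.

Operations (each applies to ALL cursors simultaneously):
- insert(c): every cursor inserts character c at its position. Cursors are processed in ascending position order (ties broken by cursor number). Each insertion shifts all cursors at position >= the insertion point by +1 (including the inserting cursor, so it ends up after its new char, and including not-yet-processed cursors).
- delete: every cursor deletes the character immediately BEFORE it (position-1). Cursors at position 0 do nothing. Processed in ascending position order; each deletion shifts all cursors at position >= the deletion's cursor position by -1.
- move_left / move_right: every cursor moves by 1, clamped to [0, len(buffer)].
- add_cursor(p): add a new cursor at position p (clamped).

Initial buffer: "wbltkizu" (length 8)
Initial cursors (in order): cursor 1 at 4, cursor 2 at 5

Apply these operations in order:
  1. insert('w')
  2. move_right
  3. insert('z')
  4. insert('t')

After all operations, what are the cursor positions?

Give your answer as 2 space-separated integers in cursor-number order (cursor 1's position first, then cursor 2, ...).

Answer: 8 12

Derivation:
After op 1 (insert('w')): buffer="wbltwkwizu" (len 10), cursors c1@5 c2@7, authorship ....1.2...
After op 2 (move_right): buffer="wbltwkwizu" (len 10), cursors c1@6 c2@8, authorship ....1.2...
After op 3 (insert('z')): buffer="wbltwkzwizzu" (len 12), cursors c1@7 c2@10, authorship ....1.12.2..
After op 4 (insert('t')): buffer="wbltwkztwiztzu" (len 14), cursors c1@8 c2@12, authorship ....1.112.22..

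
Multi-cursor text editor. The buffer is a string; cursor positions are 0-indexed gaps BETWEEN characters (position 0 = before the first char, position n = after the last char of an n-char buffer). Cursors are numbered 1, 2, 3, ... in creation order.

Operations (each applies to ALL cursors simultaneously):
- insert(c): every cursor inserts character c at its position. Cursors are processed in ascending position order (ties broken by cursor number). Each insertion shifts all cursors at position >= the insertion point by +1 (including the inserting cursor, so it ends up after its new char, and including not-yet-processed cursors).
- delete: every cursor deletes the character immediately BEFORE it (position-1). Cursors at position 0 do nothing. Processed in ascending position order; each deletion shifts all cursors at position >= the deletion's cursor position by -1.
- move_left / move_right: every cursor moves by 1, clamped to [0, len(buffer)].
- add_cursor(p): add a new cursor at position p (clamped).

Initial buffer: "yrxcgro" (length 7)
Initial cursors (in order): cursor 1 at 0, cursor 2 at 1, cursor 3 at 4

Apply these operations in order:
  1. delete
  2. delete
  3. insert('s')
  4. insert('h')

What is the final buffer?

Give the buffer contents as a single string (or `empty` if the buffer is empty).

Answer: sshhrshgro

Derivation:
After op 1 (delete): buffer="rxgro" (len 5), cursors c1@0 c2@0 c3@2, authorship .....
After op 2 (delete): buffer="rgro" (len 4), cursors c1@0 c2@0 c3@1, authorship ....
After op 3 (insert('s')): buffer="ssrsgro" (len 7), cursors c1@2 c2@2 c3@4, authorship 12.3...
After op 4 (insert('h')): buffer="sshhrshgro" (len 10), cursors c1@4 c2@4 c3@7, authorship 1212.33...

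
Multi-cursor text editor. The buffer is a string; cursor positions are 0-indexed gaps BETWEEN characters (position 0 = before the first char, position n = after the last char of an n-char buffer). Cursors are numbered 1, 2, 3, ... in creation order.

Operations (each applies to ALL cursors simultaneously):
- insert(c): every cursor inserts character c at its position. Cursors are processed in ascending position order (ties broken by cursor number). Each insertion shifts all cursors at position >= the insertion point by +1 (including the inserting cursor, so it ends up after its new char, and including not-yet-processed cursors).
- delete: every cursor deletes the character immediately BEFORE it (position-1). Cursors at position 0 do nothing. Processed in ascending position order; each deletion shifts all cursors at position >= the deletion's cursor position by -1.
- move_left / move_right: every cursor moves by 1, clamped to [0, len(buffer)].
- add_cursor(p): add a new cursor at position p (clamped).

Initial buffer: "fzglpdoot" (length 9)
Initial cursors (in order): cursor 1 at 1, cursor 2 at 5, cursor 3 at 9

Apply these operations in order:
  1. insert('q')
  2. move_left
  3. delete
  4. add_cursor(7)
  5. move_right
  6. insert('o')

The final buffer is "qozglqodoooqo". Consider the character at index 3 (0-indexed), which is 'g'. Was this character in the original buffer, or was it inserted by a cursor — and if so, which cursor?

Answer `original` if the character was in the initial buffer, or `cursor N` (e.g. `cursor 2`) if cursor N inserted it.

Answer: original

Derivation:
After op 1 (insert('q')): buffer="fqzglpqdootq" (len 12), cursors c1@2 c2@7 c3@12, authorship .1....2....3
After op 2 (move_left): buffer="fqzglpqdootq" (len 12), cursors c1@1 c2@6 c3@11, authorship .1....2....3
After op 3 (delete): buffer="qzglqdooq" (len 9), cursors c1@0 c2@4 c3@8, authorship 1...2...3
After op 4 (add_cursor(7)): buffer="qzglqdooq" (len 9), cursors c1@0 c2@4 c4@7 c3@8, authorship 1...2...3
After op 5 (move_right): buffer="qzglqdooq" (len 9), cursors c1@1 c2@5 c4@8 c3@9, authorship 1...2...3
After op 6 (insert('o')): buffer="qozglqodoooqo" (len 13), cursors c1@2 c2@7 c4@11 c3@13, authorship 11...22...433
Authorship (.=original, N=cursor N): 1 1 . . . 2 2 . . . 4 3 3
Index 3: author = original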